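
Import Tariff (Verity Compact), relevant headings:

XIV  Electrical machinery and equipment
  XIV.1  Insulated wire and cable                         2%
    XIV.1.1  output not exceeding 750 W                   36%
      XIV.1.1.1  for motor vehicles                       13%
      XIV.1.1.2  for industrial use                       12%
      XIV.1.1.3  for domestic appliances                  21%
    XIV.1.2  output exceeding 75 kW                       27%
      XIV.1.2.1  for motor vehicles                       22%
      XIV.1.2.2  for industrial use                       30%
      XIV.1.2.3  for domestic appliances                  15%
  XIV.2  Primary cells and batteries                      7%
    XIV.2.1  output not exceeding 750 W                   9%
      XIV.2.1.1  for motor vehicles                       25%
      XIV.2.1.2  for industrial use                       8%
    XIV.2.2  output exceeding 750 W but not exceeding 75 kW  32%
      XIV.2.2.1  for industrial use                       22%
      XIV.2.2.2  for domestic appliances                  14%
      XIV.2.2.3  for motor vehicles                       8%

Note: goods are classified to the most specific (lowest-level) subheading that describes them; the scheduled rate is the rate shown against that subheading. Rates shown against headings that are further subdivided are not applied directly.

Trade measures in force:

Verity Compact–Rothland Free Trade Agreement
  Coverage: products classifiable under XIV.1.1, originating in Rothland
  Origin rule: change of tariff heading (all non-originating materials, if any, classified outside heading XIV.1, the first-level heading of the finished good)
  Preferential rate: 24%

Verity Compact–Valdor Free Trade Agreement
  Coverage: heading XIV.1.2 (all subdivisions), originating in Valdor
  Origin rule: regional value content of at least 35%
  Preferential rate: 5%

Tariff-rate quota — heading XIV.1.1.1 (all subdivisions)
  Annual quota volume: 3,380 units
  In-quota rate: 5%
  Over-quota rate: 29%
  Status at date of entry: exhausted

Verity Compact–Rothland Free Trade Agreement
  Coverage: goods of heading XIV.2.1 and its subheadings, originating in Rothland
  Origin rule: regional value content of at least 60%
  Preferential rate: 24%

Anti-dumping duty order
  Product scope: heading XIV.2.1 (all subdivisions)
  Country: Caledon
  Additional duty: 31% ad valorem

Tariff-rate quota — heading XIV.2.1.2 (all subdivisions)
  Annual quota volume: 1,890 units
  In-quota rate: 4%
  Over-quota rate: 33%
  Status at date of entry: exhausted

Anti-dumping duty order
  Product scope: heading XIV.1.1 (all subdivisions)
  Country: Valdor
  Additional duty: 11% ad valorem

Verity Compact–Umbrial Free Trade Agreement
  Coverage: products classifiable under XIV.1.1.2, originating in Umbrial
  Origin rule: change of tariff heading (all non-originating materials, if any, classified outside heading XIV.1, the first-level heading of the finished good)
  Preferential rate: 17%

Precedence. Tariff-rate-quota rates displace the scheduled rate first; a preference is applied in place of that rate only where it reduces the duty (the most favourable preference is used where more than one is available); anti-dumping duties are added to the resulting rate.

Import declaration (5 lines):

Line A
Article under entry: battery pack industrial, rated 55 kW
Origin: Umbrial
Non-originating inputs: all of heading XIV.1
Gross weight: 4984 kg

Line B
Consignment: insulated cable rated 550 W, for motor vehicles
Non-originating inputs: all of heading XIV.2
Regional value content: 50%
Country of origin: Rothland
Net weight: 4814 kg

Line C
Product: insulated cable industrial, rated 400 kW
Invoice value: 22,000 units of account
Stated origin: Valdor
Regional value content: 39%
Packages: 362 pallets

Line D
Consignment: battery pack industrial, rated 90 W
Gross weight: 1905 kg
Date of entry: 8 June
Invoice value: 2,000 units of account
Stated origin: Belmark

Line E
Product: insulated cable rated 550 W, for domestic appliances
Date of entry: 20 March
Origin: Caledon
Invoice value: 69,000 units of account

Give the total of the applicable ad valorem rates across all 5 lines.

105%

Line A: battery pack → XIV.2; rated 55 kW → XIV.2.2; industrial → XIV.2.2.1. Scheduled 22%. Umbrial agreement on XIV.1.1.2: XIV.2.2.1 not covered. → 22%.
Line B: insulated cable → XIV.1; rated 550 W → XIV.1.1; for motor vehicles → XIV.1.1.1. Scheduled 13%. quota on XIV.1.1.1 exhausted → over-quota 29%; Rothland agreement on XIV.1.1: CTH met → 24% available; Rothland agreement on XIV.2.1: XIV.1.1.1 not covered; preferential 24%. → 24%.
Line C: insulated cable → XIV.1; rated 400 kW → XIV.1.2; industrial → XIV.1.2.2. Scheduled 30%. Valdor agreement on XIV.1.2: RVC ≥ 35% → 5% available; preferential 5%. → 5%.
Line D: battery pack → XIV.2; rated 90 W → XIV.2.1; industrial → XIV.2.1.2. Scheduled 8%. quota on XIV.2.1.2 exhausted → over-quota 33%. → 33%.
Line E: insulated cable → XIV.1; rated 550 W → XIV.1.1; for domestic appliances → XIV.1.1.3. Scheduled 21%. No special measure applies. → 21%.
Sum: 22% + 24% + 5% + 33% + 21% = 105%.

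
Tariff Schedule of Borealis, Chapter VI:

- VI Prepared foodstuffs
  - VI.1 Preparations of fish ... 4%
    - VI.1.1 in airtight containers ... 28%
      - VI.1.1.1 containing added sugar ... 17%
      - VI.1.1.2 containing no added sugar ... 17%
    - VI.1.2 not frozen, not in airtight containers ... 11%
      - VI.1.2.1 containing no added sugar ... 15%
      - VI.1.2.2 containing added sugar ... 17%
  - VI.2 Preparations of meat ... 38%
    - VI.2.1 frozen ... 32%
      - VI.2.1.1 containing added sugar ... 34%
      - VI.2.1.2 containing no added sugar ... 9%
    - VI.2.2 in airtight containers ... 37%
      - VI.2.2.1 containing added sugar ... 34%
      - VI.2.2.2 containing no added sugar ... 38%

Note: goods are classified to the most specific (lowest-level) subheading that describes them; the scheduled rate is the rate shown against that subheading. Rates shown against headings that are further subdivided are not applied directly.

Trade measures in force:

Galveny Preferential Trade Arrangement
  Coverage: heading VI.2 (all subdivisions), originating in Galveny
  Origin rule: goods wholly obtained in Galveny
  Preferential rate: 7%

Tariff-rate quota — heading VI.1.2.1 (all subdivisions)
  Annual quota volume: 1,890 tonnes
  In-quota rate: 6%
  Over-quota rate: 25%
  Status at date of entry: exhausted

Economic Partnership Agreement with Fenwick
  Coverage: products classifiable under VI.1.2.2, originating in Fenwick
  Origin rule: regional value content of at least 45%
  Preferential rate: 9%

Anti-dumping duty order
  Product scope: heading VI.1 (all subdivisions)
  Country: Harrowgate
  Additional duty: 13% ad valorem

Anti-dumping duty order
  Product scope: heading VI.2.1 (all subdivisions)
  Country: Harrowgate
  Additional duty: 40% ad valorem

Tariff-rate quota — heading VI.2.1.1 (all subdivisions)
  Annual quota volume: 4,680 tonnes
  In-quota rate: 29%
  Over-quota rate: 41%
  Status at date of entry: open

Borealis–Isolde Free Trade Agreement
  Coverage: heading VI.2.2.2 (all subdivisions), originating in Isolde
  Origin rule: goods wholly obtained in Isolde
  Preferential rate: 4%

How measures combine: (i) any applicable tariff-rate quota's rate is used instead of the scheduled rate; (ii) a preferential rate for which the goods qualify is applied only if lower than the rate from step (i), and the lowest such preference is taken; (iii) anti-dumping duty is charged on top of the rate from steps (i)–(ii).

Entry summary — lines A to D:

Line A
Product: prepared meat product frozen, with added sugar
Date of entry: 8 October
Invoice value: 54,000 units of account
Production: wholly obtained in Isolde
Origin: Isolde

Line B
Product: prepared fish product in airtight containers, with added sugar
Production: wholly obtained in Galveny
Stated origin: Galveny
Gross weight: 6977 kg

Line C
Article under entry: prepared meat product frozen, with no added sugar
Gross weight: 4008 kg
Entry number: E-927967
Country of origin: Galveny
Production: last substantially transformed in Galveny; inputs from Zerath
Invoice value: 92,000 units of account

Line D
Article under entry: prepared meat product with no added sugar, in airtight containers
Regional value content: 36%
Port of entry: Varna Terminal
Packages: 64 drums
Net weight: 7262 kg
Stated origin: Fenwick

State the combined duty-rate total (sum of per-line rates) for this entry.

Line A: prepared meat product → VI.2; frozen → VI.2.1; with added sugar → VI.2.1.1. Scheduled 34%. quota on VI.2.1.1 open → in-quota 29%; Isolde agreement on VI.2.2.2: VI.2.1.1 not covered. → 29%.
Line B: prepared fish product → VI.1; in airtight containers → VI.1.1; with added sugar → VI.1.1.1. Scheduled 17%. Galveny agreement on VI.2: VI.1.1.1 not covered. → 17%.
Line C: prepared meat product → VI.2; frozen → VI.2.1; with no added sugar → VI.2.1.2. Scheduled 9%. Galveny agreement on VI.2: not wholly obtained. → 9%.
Line D: prepared meat product → VI.2; in airtight containers → VI.2.2; with no added sugar → VI.2.2.2. Scheduled 38%. Fenwick agreement on VI.1.2.2: VI.2.2.2 not covered. → 38%.
Sum: 29% + 17% + 9% + 38% = 93%.

93%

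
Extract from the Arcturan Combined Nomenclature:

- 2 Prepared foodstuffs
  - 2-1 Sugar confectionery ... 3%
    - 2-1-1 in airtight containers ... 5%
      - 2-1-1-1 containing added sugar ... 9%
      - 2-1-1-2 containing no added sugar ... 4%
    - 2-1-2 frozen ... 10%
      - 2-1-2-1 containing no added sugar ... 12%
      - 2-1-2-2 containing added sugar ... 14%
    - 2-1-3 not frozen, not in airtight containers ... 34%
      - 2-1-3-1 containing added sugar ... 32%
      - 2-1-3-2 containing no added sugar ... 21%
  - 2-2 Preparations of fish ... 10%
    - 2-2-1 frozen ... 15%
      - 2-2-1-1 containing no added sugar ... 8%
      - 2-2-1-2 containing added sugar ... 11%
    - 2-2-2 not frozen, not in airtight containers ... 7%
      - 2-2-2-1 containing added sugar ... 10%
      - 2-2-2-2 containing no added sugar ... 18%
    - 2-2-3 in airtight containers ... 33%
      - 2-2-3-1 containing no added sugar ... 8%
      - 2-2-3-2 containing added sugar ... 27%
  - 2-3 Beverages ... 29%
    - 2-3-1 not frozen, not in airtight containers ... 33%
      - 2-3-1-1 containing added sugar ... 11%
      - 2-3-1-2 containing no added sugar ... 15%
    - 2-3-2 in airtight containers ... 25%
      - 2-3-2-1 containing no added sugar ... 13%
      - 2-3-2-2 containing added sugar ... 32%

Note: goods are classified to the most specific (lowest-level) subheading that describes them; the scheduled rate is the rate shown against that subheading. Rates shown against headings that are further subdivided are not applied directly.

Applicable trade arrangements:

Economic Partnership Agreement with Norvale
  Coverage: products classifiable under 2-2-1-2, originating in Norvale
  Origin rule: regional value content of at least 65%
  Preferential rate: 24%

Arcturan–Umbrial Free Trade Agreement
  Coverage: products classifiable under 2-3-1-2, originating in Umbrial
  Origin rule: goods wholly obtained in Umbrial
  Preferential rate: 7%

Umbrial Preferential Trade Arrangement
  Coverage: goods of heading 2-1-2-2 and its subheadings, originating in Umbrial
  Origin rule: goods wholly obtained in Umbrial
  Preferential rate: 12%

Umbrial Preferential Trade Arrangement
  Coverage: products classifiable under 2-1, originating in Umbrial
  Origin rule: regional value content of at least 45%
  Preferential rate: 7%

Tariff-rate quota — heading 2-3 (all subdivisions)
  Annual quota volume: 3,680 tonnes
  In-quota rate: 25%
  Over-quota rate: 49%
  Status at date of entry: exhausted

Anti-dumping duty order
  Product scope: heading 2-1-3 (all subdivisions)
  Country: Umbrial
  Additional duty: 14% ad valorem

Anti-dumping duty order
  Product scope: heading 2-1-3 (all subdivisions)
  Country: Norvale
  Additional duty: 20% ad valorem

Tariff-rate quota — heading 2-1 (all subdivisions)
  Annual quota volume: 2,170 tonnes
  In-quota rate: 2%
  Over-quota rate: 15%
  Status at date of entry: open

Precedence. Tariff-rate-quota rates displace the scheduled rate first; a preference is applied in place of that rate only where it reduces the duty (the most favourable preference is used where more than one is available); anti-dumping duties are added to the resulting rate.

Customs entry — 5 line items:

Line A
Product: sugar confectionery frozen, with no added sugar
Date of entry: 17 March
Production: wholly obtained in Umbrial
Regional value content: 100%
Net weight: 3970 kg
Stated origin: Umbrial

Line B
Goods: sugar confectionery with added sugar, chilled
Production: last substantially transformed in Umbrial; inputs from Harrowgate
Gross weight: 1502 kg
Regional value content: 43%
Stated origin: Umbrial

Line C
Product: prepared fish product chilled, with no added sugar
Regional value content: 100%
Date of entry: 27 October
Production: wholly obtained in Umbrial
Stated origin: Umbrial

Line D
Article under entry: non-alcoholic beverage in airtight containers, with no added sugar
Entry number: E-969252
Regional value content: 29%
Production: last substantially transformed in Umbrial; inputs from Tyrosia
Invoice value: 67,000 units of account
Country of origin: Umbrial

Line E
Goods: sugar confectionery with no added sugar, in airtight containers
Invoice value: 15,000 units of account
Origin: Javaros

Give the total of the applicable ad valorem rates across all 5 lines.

Line A: sugar confectionery → 2-1; frozen → 2-1-2; with no added sugar → 2-1-2-1. Scheduled 12%. quota on 2-1 open → in-quota 2%; Umbrial agreement on 2-3-1-2: 2-1-2-1 not covered; Umbrial agreement on 2-1-2-2: 2-1-2-1 not covered; Umbrial agreement on 2-1: RVC ≥ 45% → 7% available; preference 7% not lower than 2% → no reduction. → 2%.
Line B: sugar confectionery → 2-1; chilled → 2-1-3; with added sugar → 2-1-3-1. Scheduled 32%. quota on 2-1 open → in-quota 2%; Umbrial agreement on 2-3-1-2: 2-1-3-1 not covered; Umbrial agreement on 2-1-2-2: 2-1-3-1 not covered; Umbrial agreement on 2-1: RVC < 45%; anti-dumping (Umbrial, 2-1-3): +14%; total 2% + 14% = 16%. → 16%.
Line C: prepared fish product → 2-2; chilled → 2-2-2; with no added sugar → 2-2-2-2. Scheduled 18%. Umbrial agreement on 2-3-1-2: 2-2-2-2 not covered; Umbrial agreement on 2-1-2-2: 2-2-2-2 not covered; Umbrial agreement on 2-1: 2-2-2-2 not covered. → 18%.
Line D: non-alcoholic beverage → 2-3; in airtight containers → 2-3-2; with no added sugar → 2-3-2-1. Scheduled 13%. quota on 2-3 exhausted → over-quota 49%; Umbrial agreement on 2-3-1-2: 2-3-2-1 not covered; Umbrial agreement on 2-1-2-2: 2-3-2-1 not covered; Umbrial agreement on 2-1: 2-3-2-1 not covered. → 49%.
Line E: sugar confectionery → 2-1; in airtight containers → 2-1-1; with no added sugar → 2-1-1-2. Scheduled 4%. quota on 2-1 open → in-quota 2%. → 2%.
Sum: 2% + 16% + 18% + 49% + 2% = 87%.

87%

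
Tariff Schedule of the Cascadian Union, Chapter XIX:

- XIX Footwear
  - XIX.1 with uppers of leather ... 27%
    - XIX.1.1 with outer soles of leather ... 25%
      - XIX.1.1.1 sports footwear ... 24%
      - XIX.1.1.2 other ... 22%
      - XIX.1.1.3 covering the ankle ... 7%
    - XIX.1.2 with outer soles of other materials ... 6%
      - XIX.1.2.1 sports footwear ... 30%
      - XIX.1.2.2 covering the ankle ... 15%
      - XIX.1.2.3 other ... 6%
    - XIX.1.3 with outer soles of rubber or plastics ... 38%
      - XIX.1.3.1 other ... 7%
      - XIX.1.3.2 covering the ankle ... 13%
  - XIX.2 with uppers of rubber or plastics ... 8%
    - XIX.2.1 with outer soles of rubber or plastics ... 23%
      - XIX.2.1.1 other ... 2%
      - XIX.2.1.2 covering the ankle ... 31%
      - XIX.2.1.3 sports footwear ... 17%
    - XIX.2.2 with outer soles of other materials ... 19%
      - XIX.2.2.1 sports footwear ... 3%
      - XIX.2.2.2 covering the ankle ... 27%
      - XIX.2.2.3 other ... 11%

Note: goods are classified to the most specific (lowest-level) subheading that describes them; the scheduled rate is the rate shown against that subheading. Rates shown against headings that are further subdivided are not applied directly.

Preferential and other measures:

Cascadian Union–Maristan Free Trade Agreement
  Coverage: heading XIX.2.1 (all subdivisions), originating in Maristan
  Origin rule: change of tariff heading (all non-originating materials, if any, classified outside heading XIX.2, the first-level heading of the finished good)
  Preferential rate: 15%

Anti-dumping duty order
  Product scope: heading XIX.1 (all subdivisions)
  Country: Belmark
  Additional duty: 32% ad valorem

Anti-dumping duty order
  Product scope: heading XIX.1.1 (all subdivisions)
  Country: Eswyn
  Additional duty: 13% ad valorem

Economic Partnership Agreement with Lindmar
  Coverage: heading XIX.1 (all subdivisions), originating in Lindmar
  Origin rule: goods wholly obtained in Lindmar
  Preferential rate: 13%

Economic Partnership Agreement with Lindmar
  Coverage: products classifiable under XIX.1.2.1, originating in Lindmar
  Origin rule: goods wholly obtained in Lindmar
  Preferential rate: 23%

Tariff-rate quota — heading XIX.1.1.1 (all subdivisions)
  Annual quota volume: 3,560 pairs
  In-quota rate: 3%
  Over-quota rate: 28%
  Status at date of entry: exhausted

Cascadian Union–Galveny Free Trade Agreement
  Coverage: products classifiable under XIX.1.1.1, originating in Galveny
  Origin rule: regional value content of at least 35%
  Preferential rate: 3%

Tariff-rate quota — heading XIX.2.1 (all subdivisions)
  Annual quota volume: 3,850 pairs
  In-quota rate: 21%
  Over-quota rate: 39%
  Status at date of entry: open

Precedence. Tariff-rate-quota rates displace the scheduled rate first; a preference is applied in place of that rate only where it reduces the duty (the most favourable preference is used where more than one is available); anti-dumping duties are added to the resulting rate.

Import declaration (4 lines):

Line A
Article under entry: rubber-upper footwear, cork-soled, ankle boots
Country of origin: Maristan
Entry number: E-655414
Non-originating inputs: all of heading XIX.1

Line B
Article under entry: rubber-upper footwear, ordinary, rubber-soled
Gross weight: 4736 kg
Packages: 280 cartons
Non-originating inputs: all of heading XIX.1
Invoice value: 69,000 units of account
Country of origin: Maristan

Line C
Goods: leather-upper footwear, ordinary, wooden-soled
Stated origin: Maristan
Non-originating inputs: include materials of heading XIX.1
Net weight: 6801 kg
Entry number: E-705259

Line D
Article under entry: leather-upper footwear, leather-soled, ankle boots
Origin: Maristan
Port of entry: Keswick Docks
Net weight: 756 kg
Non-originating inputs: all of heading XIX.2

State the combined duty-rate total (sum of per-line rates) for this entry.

55%

Line A: rubber-upper → XIX.2; cork-soled → XIX.2.2; ankle boots → XIX.2.2.2. Scheduled 27%. Maristan agreement on XIX.2.1: XIX.2.2.2 not covered. → 27%.
Line B: rubber-upper → XIX.2; rubber-soled → XIX.2.1; ordinary → XIX.2.1.1. Scheduled 2%. quota on XIX.2.1 open → in-quota 21%; Maristan agreement on XIX.2.1: CTH met → 15% available; preferential 15%. → 15%.
Line C: leather-upper → XIX.1; wooden-soled → XIX.1.2; ordinary → XIX.1.2.3. Scheduled 6%. Maristan agreement on XIX.2.1: XIX.1.2.3 not covered. → 6%.
Line D: leather-upper → XIX.1; leather-soled → XIX.1.1; ankle boots → XIX.1.1.3. Scheduled 7%. Maristan agreement on XIX.2.1: XIX.1.1.3 not covered. → 7%.
Sum: 27% + 15% + 6% + 7% = 55%.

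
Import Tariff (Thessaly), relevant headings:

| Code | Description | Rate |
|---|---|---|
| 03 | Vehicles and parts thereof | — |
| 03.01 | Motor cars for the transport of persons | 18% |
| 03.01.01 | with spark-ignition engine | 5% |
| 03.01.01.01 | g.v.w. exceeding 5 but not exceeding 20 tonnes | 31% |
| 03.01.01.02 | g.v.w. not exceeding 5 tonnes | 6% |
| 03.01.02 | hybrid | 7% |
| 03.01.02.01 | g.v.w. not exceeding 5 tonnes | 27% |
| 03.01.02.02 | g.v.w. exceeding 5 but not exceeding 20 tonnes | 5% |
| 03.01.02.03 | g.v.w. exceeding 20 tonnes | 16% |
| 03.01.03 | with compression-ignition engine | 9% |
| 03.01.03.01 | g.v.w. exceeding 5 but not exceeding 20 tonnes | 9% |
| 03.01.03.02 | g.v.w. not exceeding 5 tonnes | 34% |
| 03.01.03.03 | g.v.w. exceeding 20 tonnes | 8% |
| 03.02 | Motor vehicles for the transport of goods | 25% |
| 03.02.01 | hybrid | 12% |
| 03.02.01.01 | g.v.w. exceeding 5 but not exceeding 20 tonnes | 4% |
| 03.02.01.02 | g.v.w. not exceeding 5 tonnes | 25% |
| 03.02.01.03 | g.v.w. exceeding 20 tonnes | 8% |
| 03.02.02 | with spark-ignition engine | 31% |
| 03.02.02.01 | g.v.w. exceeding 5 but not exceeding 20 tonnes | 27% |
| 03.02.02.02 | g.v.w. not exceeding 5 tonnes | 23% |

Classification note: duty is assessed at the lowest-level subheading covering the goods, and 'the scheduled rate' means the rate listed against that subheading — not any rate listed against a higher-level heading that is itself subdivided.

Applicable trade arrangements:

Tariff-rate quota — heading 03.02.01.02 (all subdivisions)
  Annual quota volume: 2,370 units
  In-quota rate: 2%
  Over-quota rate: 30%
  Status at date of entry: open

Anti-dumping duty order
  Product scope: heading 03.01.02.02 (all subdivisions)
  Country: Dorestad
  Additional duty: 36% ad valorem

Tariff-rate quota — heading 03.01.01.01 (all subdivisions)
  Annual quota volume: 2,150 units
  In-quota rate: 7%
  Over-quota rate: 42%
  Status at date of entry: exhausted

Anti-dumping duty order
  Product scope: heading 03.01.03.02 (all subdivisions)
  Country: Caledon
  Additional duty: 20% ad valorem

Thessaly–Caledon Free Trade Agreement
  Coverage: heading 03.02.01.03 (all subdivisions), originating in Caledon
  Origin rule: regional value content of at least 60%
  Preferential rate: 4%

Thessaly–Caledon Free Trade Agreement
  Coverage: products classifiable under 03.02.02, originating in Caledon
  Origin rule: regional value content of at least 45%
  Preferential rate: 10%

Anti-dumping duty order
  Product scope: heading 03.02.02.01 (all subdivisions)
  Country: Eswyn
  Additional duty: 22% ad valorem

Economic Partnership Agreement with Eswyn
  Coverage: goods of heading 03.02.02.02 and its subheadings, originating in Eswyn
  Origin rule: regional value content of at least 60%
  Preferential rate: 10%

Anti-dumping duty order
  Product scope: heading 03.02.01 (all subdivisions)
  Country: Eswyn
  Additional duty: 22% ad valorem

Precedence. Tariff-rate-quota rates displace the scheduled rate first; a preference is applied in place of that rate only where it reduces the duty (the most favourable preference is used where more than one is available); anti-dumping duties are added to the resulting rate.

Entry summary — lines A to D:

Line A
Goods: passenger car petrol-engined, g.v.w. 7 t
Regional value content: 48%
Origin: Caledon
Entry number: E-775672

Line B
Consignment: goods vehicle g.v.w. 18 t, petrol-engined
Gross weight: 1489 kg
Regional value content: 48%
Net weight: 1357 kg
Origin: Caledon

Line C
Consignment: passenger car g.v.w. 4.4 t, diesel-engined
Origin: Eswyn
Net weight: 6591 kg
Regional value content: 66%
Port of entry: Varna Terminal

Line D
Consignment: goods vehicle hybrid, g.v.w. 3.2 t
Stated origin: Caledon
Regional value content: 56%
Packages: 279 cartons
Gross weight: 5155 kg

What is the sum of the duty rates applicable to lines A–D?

Line A: passenger car → 03.01; petrol-engined → 03.01.01; g.v.w. 7 t → 03.01.01.01. Scheduled 31%. quota on 03.01.01.01 exhausted → over-quota 42%; Caledon agreement on 03.02.01.03: 03.01.01.01 not covered; Caledon agreement on 03.02.02: 03.01.01.01 not covered. → 42%.
Line B: goods vehicle → 03.02; petrol-engined → 03.02.02; g.v.w. 18 t → 03.02.02.01. Scheduled 27%. Caledon agreement on 03.02.01.03: 03.02.02.01 not covered; Caledon agreement on 03.02.02: RVC ≥ 45% → 10% available; preferential 10%. → 10%.
Line C: passenger car → 03.01; diesel-engined → 03.01.03; g.v.w. 4.4 t → 03.01.03.02. Scheduled 34%. Eswyn agreement on 03.02.02.02: 03.01.03.02 not covered. → 34%.
Line D: goods vehicle → 03.02; hybrid → 03.02.01; g.v.w. 3.2 t → 03.02.01.02. Scheduled 25%. quota on 03.02.01.02 open → in-quota 2%; Caledon agreement on 03.02.01.03: 03.02.01.02 not covered; Caledon agreement on 03.02.02: 03.02.01.02 not covered. → 2%.
Sum: 42% + 10% + 34% + 2% = 88%.

88%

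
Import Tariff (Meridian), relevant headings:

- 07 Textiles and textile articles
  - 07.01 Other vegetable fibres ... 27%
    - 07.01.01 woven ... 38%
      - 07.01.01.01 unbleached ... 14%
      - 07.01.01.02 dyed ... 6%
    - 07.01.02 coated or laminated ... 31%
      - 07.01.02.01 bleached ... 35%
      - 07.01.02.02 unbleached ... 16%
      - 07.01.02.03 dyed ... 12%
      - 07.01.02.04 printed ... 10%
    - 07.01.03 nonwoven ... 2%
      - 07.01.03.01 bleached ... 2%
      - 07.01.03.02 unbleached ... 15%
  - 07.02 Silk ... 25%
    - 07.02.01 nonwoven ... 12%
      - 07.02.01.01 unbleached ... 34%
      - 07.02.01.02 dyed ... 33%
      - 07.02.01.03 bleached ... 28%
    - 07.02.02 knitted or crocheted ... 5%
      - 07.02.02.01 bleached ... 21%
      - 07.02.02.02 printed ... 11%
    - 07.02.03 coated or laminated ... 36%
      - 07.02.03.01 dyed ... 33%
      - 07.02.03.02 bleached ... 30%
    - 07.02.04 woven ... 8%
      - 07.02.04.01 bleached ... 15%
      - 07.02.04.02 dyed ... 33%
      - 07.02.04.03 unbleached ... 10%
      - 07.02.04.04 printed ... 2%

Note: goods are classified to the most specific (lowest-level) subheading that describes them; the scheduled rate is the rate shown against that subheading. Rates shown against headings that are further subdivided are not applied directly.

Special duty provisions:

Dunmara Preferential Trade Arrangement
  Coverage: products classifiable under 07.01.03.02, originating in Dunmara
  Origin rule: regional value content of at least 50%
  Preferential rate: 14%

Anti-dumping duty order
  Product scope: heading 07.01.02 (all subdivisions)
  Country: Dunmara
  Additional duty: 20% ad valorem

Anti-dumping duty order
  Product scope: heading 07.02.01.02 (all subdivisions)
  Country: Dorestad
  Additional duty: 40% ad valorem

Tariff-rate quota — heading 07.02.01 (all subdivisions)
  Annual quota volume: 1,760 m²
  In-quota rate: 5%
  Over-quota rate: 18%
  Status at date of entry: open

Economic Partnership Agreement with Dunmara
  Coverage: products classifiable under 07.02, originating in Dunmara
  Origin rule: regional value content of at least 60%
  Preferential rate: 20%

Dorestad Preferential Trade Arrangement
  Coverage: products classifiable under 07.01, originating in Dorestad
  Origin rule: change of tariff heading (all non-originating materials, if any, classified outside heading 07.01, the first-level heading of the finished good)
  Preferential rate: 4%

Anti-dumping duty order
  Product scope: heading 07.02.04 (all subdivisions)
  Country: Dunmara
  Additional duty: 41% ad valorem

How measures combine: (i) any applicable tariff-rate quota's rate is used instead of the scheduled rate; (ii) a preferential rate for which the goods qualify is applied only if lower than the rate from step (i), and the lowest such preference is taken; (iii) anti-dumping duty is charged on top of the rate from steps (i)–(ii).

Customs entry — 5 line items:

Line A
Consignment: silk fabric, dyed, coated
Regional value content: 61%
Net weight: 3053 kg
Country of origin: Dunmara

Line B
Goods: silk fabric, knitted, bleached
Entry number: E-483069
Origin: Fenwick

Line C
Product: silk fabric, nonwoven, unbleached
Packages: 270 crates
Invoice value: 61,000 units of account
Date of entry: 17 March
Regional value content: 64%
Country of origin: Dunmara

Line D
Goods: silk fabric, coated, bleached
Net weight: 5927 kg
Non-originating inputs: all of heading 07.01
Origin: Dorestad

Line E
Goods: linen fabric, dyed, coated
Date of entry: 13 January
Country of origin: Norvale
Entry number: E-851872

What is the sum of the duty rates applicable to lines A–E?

88%

Line A: silk → 07.02; coated → 07.02.03; dyed → 07.02.03.01. Scheduled 33%. Dunmara agreement on 07.01.03.02: 07.02.03.01 not covered; Dunmara agreement on 07.02: RVC ≥ 60% → 20% available; preferential 20%. → 20%.
Line B: silk → 07.02; knitted → 07.02.02; bleached → 07.02.02.01. Scheduled 21%. No special measure applies. → 21%.
Line C: silk → 07.02; nonwoven → 07.02.01; unbleached → 07.02.01.01. Scheduled 34%. quota on 07.02.01 open → in-quota 5%; Dunmara agreement on 07.01.03.02: 07.02.01.01 not covered; Dunmara agreement on 07.02: RVC ≥ 60% → 20% available; preference 20% not lower than 5% → no reduction. → 5%.
Line D: silk → 07.02; coated → 07.02.03; bleached → 07.02.03.02. Scheduled 30%. Dorestad agreement on 07.01: 07.02.03.02 not covered. → 30%.
Line E: linen → 07.01; coated → 07.01.02; dyed → 07.01.02.03. Scheduled 12%. No special measure applies. → 12%.
Sum: 20% + 21% + 5% + 30% + 12% = 88%.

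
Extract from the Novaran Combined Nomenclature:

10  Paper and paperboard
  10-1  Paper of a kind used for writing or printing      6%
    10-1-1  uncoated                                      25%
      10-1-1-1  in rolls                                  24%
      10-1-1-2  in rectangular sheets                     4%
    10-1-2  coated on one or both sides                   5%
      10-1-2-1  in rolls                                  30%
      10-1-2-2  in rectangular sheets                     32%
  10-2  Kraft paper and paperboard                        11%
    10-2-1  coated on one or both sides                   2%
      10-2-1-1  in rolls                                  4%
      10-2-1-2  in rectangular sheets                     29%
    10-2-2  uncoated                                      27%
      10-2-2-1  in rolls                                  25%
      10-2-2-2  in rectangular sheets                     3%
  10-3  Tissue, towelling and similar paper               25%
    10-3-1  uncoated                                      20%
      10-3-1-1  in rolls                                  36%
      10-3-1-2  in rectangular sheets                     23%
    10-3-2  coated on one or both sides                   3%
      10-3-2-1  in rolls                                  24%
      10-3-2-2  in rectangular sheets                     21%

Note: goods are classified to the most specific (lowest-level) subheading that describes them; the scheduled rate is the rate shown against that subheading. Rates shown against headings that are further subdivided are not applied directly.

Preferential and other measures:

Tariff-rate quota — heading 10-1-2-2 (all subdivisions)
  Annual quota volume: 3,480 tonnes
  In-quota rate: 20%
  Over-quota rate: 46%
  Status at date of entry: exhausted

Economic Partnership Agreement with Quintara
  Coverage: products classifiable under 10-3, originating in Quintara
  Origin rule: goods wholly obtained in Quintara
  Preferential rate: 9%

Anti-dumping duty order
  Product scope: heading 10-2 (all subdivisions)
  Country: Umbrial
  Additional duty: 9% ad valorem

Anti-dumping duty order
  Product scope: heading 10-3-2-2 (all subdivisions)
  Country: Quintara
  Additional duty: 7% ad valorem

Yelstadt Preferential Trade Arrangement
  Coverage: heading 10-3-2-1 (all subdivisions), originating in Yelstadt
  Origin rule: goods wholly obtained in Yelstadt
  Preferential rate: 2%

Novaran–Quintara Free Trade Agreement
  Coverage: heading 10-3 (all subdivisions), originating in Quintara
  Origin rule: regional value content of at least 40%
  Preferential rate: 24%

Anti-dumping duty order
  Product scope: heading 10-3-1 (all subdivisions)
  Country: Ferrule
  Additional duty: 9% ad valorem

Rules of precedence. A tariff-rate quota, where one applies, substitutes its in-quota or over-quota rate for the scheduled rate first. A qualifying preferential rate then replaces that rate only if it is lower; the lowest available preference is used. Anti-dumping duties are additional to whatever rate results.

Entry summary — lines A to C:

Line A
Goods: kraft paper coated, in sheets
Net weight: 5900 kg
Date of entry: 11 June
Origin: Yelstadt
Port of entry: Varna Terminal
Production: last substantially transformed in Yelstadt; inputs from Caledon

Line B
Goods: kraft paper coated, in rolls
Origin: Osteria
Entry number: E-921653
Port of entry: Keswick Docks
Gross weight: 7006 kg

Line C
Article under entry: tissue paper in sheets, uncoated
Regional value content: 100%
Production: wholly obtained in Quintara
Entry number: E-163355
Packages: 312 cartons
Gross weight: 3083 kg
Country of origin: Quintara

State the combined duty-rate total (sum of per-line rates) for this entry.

42%

Line A: kraft paper → 10-2; coated → 10-2-1; in sheets → 10-2-1-2. Scheduled 29%. Yelstadt agreement on 10-3-2-1: 10-2-1-2 not covered. → 29%.
Line B: kraft paper → 10-2; coated → 10-2-1; in rolls → 10-2-1-1. Scheduled 4%. No special measure applies. → 4%.
Line C: tissue paper → 10-3; uncoated → 10-3-1; in sheets → 10-3-1-2. Scheduled 23%. Quintara agreement on 10-3: wholly obtained → 9% available; Quintara agreement on 10-3: RVC ≥ 40% → 24% available; preferential 9%. → 9%.
Sum: 29% + 4% + 9% = 42%.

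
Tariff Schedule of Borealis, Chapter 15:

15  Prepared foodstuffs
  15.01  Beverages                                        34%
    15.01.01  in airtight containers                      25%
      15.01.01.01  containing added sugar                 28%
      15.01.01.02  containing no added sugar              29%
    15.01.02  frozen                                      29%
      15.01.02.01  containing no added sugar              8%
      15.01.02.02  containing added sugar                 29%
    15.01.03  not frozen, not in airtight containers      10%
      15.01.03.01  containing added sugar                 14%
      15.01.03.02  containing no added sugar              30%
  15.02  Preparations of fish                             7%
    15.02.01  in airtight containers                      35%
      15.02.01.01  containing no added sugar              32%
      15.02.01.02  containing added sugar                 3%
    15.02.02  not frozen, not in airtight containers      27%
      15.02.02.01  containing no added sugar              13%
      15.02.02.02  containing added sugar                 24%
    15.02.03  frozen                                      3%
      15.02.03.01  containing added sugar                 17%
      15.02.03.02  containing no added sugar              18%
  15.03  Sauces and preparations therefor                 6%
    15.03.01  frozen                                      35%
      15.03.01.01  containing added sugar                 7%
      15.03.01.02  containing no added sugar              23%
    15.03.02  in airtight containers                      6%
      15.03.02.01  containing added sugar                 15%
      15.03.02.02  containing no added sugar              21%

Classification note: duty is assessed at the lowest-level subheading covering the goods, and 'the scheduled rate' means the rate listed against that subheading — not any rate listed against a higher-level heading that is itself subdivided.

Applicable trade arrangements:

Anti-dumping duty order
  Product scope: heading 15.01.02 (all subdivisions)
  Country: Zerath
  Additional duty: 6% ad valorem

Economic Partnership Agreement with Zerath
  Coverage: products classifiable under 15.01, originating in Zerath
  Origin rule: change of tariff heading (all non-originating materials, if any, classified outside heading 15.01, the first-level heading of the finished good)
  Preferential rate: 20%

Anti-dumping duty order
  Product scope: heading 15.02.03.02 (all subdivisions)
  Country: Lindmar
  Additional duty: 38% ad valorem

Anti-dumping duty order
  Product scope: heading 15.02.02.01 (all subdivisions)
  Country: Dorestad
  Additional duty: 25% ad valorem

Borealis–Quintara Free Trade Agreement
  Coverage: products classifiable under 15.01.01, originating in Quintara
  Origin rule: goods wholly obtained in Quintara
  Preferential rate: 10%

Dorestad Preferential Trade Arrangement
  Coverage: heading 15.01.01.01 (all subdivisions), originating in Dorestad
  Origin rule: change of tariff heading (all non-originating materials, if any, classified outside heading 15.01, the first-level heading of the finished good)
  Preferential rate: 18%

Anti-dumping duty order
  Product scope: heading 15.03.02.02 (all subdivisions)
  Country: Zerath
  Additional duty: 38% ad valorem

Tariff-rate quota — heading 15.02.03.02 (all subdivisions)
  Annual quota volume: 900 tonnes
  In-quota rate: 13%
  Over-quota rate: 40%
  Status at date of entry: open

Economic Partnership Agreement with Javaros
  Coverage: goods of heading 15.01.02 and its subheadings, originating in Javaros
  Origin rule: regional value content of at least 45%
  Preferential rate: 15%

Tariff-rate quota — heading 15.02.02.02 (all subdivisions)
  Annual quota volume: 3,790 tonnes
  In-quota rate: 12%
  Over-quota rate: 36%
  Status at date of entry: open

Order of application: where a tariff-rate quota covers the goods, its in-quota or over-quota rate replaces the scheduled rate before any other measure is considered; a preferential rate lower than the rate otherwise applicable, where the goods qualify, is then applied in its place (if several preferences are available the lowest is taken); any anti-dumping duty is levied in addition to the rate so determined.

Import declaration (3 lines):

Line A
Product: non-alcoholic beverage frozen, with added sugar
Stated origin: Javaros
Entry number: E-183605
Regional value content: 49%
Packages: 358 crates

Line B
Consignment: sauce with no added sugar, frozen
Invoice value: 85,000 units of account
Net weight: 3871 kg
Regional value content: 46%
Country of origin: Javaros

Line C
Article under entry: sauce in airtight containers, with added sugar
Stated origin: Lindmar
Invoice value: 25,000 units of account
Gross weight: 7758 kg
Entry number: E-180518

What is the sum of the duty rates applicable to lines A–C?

Line A: non-alcoholic beverage → 15.01; frozen → 15.01.02; with added sugar → 15.01.02.02. Scheduled 29%. Javaros agreement on 15.01.02: RVC ≥ 45% → 15% available; preferential 15%. → 15%.
Line B: sauce → 15.03; frozen → 15.03.01; with no added sugar → 15.03.01.02. Scheduled 23%. Javaros agreement on 15.01.02: 15.03.01.02 not covered. → 23%.
Line C: sauce → 15.03; in airtight containers → 15.03.02; with added sugar → 15.03.02.01. Scheduled 15%. No special measure applies. → 15%.
Sum: 15% + 23% + 15% = 53%.

53%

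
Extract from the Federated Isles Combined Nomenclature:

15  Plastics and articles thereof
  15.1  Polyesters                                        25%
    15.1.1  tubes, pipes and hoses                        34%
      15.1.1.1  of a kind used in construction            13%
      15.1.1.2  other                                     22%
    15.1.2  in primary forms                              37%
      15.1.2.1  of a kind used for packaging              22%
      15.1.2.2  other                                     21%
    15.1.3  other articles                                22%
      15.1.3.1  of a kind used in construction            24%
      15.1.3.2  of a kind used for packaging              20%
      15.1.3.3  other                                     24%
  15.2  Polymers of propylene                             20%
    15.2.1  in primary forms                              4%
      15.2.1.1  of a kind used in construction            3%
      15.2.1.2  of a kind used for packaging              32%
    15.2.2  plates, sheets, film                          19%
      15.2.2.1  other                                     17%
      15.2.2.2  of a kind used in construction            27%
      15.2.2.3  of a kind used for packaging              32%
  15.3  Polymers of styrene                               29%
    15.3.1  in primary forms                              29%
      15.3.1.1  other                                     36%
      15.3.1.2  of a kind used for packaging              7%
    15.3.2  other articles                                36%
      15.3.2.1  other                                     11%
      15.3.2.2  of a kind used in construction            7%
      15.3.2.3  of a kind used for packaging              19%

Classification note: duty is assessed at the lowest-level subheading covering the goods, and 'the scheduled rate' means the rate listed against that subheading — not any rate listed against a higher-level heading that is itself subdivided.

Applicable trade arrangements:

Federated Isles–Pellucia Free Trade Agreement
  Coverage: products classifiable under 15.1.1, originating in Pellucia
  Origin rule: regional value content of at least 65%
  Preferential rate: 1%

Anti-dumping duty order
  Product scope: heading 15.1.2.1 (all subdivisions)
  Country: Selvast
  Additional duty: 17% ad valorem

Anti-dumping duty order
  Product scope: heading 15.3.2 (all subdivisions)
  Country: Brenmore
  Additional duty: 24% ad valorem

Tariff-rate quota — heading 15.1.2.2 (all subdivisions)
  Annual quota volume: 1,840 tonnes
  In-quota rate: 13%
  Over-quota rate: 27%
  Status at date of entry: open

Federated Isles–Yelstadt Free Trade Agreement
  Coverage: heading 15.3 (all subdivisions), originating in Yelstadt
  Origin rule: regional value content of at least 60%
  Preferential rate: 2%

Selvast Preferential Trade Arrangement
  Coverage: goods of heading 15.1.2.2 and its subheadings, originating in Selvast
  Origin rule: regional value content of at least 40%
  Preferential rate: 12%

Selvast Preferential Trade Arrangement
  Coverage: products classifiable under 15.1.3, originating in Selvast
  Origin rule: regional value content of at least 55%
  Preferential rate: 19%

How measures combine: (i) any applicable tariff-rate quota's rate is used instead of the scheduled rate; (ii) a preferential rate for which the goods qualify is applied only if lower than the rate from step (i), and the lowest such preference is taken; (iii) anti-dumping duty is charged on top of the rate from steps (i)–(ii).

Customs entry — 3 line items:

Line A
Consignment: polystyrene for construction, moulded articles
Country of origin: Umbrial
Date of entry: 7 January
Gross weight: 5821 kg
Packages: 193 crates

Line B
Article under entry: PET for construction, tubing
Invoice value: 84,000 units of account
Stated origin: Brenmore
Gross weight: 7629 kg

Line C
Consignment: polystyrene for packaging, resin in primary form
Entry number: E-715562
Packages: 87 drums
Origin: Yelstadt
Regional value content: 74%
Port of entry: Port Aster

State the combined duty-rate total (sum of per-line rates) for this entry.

22%

Line A: polystyrene → 15.3; moulded articles → 15.3.2; for construction → 15.3.2.2. Scheduled 7%. No special measure applies. → 7%.
Line B: PET → 15.1; tubing → 15.1.1; for construction → 15.1.1.1. Scheduled 13%. No special measure applies. → 13%.
Line C: polystyrene → 15.3; resin in primary form → 15.3.1; for packaging → 15.3.1.2. Scheduled 7%. Yelstadt agreement on 15.3: RVC ≥ 60% → 2% available; preferential 2%. → 2%.
Sum: 7% + 13% + 2% = 22%.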